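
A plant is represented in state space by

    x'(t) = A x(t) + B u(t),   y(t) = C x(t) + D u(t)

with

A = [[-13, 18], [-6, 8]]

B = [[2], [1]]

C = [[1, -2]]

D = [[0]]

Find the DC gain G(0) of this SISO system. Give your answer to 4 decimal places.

0.0000

G(0) = C(-A)^{-1}B + D = -C A^{-1} B + D.
det A = 4, so A^{-1} = (1/4)·adj(A) = [[2, -9/2], [3/2, -13/4]]
A^{-1} B = [-1/2, -1/4]^T
C A^{-1} B = 0
G(0) = D - C A^{-1} B = 0 - (0) = 0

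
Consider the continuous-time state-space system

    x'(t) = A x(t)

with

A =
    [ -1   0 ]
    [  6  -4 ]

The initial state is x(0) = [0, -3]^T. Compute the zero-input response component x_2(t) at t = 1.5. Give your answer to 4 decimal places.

det(sI - A) = s^2 - (tr A)s + det A, with tr A = (-1) + (-4) = -5 and det A = (-1)·(-4) - 0·6 = 4 - 0 = 4.
So p(s) = det(sI - A) = s^2 + 5s + 4.
Factor s^2 + 5s + 4: two numbers with sum -5 and product 4 are -1 and -4, so s^2 + 5s + 4 = (s + 1)(s + 4).
Hence p(s) = (s + 1) (s + 4), with roots -4, -1.
The eigenvalues -4, -1 are distinct and real, so A is diagonalisable and x(t) = e^{At} x(0) = V diag(e^{λ_i t}) V^{-1} x(0), where the columns of V are the eigenvectors.
λ = -4: A - (-4)I = [[3, 0], [6, 0]]. Row 1 gives 3·v1 + 0·v2 = 0, so take v_1 = [0, 1]^T.
λ = -1: A - (-1)I = [[0, 0], [6, -3]]. Row 2 gives 6·v1 + (-3)·v2 = 0, so take v_2 = [1, 2]^T.
V = [v_1 v_2] = [[0, 1], [1, 2]] has det V = -1, so V^{-1} = adj(V)/det V = [[-2, 1], [1, 0]].
Modal coordinates z(0) = V^{-1} x(0): (-2)·0 + 1·(-3) = -3; 1·0 + 0·(-3) = 0; so z(0) = [-3, 0]^T.
x_2(t) = Σ_i (v_i)_2 · z_i(0) · e^{λ_i t} (row 2 of V times the modal terms).
x_2(1.5) = 1·(-3)·e^{-4·1.5} + 2·0·e^{-1·1.5} = (-3)·0.002479 + 0·0.223130 = -0.0074.

-0.0074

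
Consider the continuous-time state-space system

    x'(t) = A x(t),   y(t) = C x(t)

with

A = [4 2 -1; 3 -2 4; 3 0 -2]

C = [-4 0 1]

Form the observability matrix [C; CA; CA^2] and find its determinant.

-1246

CA = [[-13, -8, 2]]
CA^2 = [[-70, -10, -23]]
Observability matrix O = [C; CA; CA^2] = [[-4, 0, 1], [-13, -8, 2], [-70, -10, -23]]
Expanding along the first row, det(O) = (-4)·((-8)·(-23) - 2·(-10)) - 0·((-13)·(-23) - 2·(-70)) + 1·((-13)·(-10) - (-8)·(-70)) = (-4)·204 - 0·439 + 1·(-430) = -1246
Since det(O) ≠ 0, rank(O) = 3 and the system is completely observable.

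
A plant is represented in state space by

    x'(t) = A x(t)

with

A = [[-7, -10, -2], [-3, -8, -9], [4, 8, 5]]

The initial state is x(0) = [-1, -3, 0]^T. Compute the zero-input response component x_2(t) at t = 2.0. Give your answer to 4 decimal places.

0.4823

det(sI - A) = s^3 - (tr A)s^2 + (M11 + M22 + M33)s - det A, where Mii is the 2×2 principal minor of A obtained by deleting row i and column i.
tr A = (-7) + (-8) + 5 = -10; M11 = (-8)·5 - (-9)·8 = -40 - (-72) = 32; M22 = (-7)·5 - (-2)·4 = -35 - (-8) = -27; M33 = (-7)·(-8) - (-10)·(-3) = 56 - 30 = 26; sum of minors = 31.
det A = (-7)·((-8)·5 - (-9)·8) - (-10)·((-3)·5 - (-9)·4) + (-2)·((-3)·8 - (-8)·4) = (-7)·32 - (-10)·21 + (-2)·8 = -30.
So p(s) = det(sI - A) = s^3 + 10s^2 + 31s + 30.
Rational-root test: any integer root divides 30. Testing small divisors, s = -2 works: p(-2) = -8 + 40 + (-62) + 30 = 0, so (s + 2) is a factor.
Dividing, p(s) = (s + 2)(s^2 + 8s + 15).
Factor s^2 + 8s + 15: two numbers with sum -8 and product 15 are -3 and -5, so s^2 + 8s + 15 = (s + 3)(s + 5).
Hence p(s) = (s + 2) (s + 3) (s + 5), with roots -5, -3, -2.
The eigenvalues -5, -3, -2 are distinct and real, so A is diagonalisable and x(t) = e^{At} x(0) = V diag(e^{λ_i t}) V^{-1} x(0), where the columns of V are the eigenvectors.
λ = -5: A - (-5)I = [[-2, -10, -2], [-3, -3, -9], [4, 8, 10]]. v must be orthogonal to every row; (row 1) × (row 2) = [84, -12, -24], so take v_1 = [7, -1, -2]^T.
λ = -3: A - (-3)I = [[-4, -10, -2], [-3, -5, -9], [4, 8, 8]]. v must be orthogonal to every row; (row 1) × (row 2) = [80, -30, -10], so take v_2 = [-8, 3, 1]^T.
λ = -2: A - (-2)I = [[-5, -10, -2], [-3, -6, -9], [4, 8, 7]]. v must be orthogonal to every row; (row 1) × (row 2) = [78, -39, 0], so take v_3 = [-2, 1, 0]^T.
V = [v_1 v_2 v_3] = [[7, -8, -2], [-1, 3, 1], [-2, 1, 0]] has det V = -1, so V^{-1} = adj(V)/det V = [[1, 2, 2], [2, 4, 5], [-5, -9, -13]].
Modal coordinates z(0) = V^{-1} x(0): 1·(-1) + 2·(-3) + 2·0 = -7; 2·(-1) + 4·(-3) + 5·0 = -14; (-5)·(-1) + (-9)·(-3) + (-13)·0 = 32; so z(0) = [-7, -14, 32]^T.
x_2(t) = Σ_i (v_i)_2 · z_i(0) · e^{λ_i t} (row 2 of V times the modal terms).
x_2(2.0) = (-1)·(-7)·e^{-5·2.0} + 3·(-14)·e^{-3·2.0} + 1·32·e^{-2·2.0} = 7·0.000045 + (-42)·0.002479 + 32·0.018316 = 0.4823.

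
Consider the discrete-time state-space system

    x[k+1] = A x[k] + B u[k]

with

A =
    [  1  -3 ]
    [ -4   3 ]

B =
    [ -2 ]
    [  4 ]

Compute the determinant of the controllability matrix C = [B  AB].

AB = [[-14], [20]]
Controllability matrix C = [B  AB] = [[-2, -14], [4, 20]]
det(C) = (-2)·20 - (-14)·4 = -40 - (-56) = 16
Since det(C) ≠ 0, rank(C) = 2 and the system is completely controllable.

16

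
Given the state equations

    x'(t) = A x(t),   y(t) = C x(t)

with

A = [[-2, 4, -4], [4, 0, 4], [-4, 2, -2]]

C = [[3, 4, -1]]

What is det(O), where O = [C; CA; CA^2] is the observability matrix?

CA = [[14, 10, 6]]
CA^2 = [[-12, 68, -28]]
Observability matrix O = [C; CA; CA^2] = [[3, 4, -1], [14, 10, 6], [-12, 68, -28]]
Expanding along the first row, det(O) = 3·(10·(-28) - 6·68) - 4·(14·(-28) - 6·(-12)) + (-1)·(14·68 - 10·(-12)) = 3·(-688) - 4·(-320) + (-1)·1072 = -1856
Since det(O) ≠ 0, rank(O) = 3 and the system is completely observable.

-1856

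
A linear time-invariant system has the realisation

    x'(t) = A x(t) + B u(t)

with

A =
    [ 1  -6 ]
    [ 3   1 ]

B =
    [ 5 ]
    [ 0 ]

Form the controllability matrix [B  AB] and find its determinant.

AB = [[5], [15]]
Controllability matrix C = [B  AB] = [[5, 5], [0, 15]]
det(C) = 5·15 - 5·0 = 75 - 0 = 75
Since det(C) ≠ 0, rank(C) = 2 and the system is completely controllable.

75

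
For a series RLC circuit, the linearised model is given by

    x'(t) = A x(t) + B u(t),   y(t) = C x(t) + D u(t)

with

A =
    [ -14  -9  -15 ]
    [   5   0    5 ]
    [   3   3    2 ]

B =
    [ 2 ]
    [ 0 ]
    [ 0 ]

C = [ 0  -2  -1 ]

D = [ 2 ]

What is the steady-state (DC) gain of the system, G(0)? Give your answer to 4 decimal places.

G(0) = C(-A)^{-1}B + D = -C A^{-1} B + D.
det A = -60, so A^{-1} = (1/-60)·adj(A) = [[1/4, 9/20, 3/4], [-1/12, -17/60, 1/12], [-1/4, -1/4, -3/4]]
A^{-1} B = [1/2, -1/6, -1/2]^T
C A^{-1} B = 5/6
G(0) = D - C A^{-1} B = 2 - (5/6) = 7/6 ≈ 1.1667

1.1667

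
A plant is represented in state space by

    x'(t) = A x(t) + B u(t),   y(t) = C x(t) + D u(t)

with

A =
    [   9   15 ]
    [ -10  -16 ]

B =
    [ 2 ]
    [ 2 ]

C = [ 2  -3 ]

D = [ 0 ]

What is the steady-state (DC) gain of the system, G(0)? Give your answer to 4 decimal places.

39.6667

G(0) = C(-A)^{-1}B + D = -C A^{-1} B + D.
det A = 6, so A^{-1} = (1/6)·adj(A) = [[-8/3, -5/2], [5/3, 3/2]]
A^{-1} B = [-31/3, 19/3]^T
C A^{-1} B = -119/3
G(0) = D - C A^{-1} B = 0 - (-119/3) = 119/3 ≈ 39.6667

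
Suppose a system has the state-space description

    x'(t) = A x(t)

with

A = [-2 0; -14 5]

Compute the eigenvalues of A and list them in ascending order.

-2, 5

det(sI - A) = s^2 - (tr A)s + det A, with tr A = (-2) + 5 = 3 and det A = (-2)·5 - 0·(-14) = -10 - 0 = -10.
So p(s) = det(sI - A) = s^2 - 3s - 10.
Factor s^2 - 3s - 10: two numbers with sum 3 and product -10 are 5 and -2, so s^2 - 3s - 10 = (s - 5)(s + 2).
Hence p(s) = (s - 5) (s + 2), with roots -2, 5.
At least one eigenvalue has non-negative real part, so the system is not asymptotically stable.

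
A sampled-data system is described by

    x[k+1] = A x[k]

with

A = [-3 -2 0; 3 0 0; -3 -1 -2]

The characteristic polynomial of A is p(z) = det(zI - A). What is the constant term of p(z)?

Expand det(zI - A) for the 3×3 matrix.
p(z) = z^3 + 5z^2 + 12z + 12.
(Check: constant term = det(-A) = (-1)^3 det A = 12; coefficient of z^2 = -tr A = 5.)
The constant term is 12.

12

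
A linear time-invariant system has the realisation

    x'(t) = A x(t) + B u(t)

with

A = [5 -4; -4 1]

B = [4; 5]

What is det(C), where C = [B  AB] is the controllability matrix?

AB = [[0], [-11]]
Controllability matrix C = [B  AB] = [[4, 0], [5, -11]]
det(C) = 4·(-11) - 0·5 = -44 - 0 = -44
Since det(C) ≠ 0, rank(C) = 2 and the system is completely controllable.

-44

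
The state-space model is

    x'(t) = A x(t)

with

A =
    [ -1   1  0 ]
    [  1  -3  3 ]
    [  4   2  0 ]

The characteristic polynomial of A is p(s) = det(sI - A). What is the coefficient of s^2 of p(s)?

4

Expand det(sI - A) for the 3×3 matrix.
p(s) = s^3 + 4s^2 - 4s - 18.
(Check: constant term = det(-A) = (-1)^3 det A = -18; coefficient of s^2 = -tr A = 4.)
The coefficient of s^2 is 4.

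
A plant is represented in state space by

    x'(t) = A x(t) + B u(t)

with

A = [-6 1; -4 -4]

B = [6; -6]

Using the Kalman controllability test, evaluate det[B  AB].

-252

AB = [[-42], [0]]
Controllability matrix C = [B  AB] = [[6, -42], [-6, 0]]
det(C) = 6·0 - (-42)·(-6) = 0 - 252 = -252
Since det(C) ≠ 0, rank(C) = 2 and the system is completely controllable.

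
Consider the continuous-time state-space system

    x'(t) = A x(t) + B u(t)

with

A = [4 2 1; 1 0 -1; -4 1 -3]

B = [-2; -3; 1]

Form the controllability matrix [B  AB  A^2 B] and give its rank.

3

AB = [[-13], [-3], [2]]
A^2B = [[-56], [-15], [43]]
Controllability matrix C = [B  AB  A^2B] = [[-2, -13, -56], [-3, -3, -15], [1, 2, 43]]
det(C) = (-2)·((-3)·43 - (-15)·2) - (-13)·((-3)·43 - (-15)·1) + (-56)·((-3)·2 - (-3)·1) = (-2)·(-99) - (-13)·(-114) + (-56)·(-3) = -1116 ≠ 0, so rank(C) = 3.
rank(C) = 3 = n, so the pair (A, B) is completely controllable.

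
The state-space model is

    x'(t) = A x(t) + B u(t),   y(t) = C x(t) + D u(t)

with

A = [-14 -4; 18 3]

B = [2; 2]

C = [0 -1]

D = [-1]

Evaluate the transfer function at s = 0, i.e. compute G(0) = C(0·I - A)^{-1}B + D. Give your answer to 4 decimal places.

G(0) = C(-A)^{-1}B + D = -C A^{-1} B + D.
det A = 30, so A^{-1} = (1/30)·adj(A) = [[1/10, 2/15], [-3/5, -7/15]]
A^{-1} B = [7/15, -32/15]^T
C A^{-1} B = 32/15
G(0) = D - C A^{-1} B = -1 - (32/15) = -47/15 ≈ -3.1333

-3.1333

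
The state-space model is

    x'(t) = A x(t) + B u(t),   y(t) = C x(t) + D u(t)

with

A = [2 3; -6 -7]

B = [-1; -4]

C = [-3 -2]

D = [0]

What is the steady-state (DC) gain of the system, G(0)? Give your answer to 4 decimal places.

7.2500

G(0) = C(-A)^{-1}B + D = -C A^{-1} B + D.
det A = 4, so A^{-1} = (1/4)·adj(A) = [[-7/4, -3/4], [3/2, 1/2]]
A^{-1} B = [19/4, -7/2]^T
C A^{-1} B = -29/4
G(0) = D - C A^{-1} B = 0 - (-29/4) = 29/4 ≈ 7.2500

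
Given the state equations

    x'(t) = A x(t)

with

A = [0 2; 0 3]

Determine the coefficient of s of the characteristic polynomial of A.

-3

For a 2×2 matrix, det(sI - A) = s^2 - (tr A)s + det A.
tr A = 3, det A = 0.
So p(s) = s^2 - 3s.
The coefficient of s is -3.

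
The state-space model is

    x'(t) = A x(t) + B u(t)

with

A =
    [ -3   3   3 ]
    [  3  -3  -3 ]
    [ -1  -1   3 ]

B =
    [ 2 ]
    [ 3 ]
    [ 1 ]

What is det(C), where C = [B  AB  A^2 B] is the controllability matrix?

600

AB = [[6], [-6], [-2]]
A^2B = [[-42], [42], [-6]]
Controllability matrix C = [B  AB  A^2B] = [[2, 6, -42], [3, -6, 42], [1, -2, -6]]
Expanding along the first row, det(C) = 2·((-6)·(-6) - 42·(-2)) - 6·(3·(-6) - 42·1) + (-42)·(3·(-2) - (-6)·1) = 2·120 - 6·(-60) + (-42)·0 = 600
Since det(C) ≠ 0, rank(C) = 3 and the system is completely controllable.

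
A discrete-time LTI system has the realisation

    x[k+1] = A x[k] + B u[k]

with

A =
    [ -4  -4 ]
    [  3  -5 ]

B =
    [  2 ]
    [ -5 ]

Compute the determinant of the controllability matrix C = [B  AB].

AB = [[12], [31]]
Controllability matrix C = [B  AB] = [[2, 12], [-5, 31]]
det(C) = 2·31 - 12·(-5) = 62 - (-60) = 122
Since det(C) ≠ 0, rank(C) = 2 and the system is completely controllable.

122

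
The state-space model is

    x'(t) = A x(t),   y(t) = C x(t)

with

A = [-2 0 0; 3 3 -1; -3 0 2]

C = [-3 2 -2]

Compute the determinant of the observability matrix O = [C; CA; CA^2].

CA = [[18, 6, -6]]
CA^2 = [[0, 18, -18]]
Observability matrix O = [C; CA; CA^2] = [[-3, 2, -2], [18, 6, -6], [0, 18, -18]]
Expanding along the first row, det(O) = (-3)·(6·(-18) - (-6)·18) - 2·(18·(-18) - (-6)·0) + (-2)·(18·18 - 6·0) = (-3)·0 - 2·(-324) + (-2)·324 = 0
Since det(O) = 0, rank(O) < 3 and the system is not completely observable.

0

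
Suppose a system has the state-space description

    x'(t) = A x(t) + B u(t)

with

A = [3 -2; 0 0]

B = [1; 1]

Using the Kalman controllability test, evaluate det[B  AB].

AB = [[1], [0]]
Controllability matrix C = [B  AB] = [[1, 1], [1, 0]]
det(C) = 1·0 - 1·1 = 0 - 1 = -1
Since det(C) ≠ 0, rank(C) = 2 and the system is completely controllable.

-1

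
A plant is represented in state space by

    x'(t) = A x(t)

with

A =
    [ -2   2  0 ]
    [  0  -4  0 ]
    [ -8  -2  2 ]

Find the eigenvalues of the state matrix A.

-4, -2, 2

det(sI - A) = s^3 - (tr A)s^2 + (M11 + M22 + M33)s - det A, where Mii is the 2×2 principal minor of A obtained by deleting row i and column i.
tr A = (-2) + (-4) + 2 = -4; M11 = (-4)·2 - 0·(-2) = -8 - 0 = -8; M22 = (-2)·2 - 0·(-8) = -4 - 0 = -4; M33 = (-2)·(-4) - 2·0 = 8 - 0 = 8; sum of minors = -4.
det A = (-2)·((-4)·2 - 0·(-2)) - 2·(0·2 - 0·(-8)) + 0·(0·(-2) - (-4)·(-8)) = (-2)·(-8) - 2·0 + 0·(-32) = 16.
So p(s) = det(sI - A) = s^3 + 4s^2 - 4s - 16.
Rational-root test: any integer root divides -16. Testing small divisors, s = -2 works: p(-2) = -8 + 16 + 8 + (-16) = 0, so (s + 2) is a factor.
Dividing, p(s) = (s + 2)(s^2 + 2s - 8).
Factor s^2 + 2s - 8: two numbers with sum -2 and product -8 are 2 and -4, so s^2 + 2s - 8 = (s - 2)(s + 4).
Hence p(s) = (s - 2) (s + 2) (s + 4), with roots -4, -2, 2.
At least one eigenvalue has non-negative real part, so the system is not asymptotically stable.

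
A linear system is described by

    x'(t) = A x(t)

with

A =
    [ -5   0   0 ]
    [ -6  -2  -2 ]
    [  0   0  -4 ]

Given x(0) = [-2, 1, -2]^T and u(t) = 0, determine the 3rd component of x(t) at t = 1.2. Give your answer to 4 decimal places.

-0.0165

det(sI - A) = s^3 - (tr A)s^2 + (M11 + M22 + M33)s - det A, where Mii is the 2×2 principal minor of A obtained by deleting row i and column i.
tr A = (-5) + (-2) + (-4) = -11; M11 = (-2)·(-4) - (-2)·0 = 8 - 0 = 8; M22 = (-5)·(-4) - 0·0 = 20 - 0 = 20; M33 = (-5)·(-2) - 0·(-6) = 10 - 0 = 10; sum of minors = 38.
det A = (-5)·((-2)·(-4) - (-2)·0) - 0·((-6)·(-4) - (-2)·0) + 0·((-6)·0 - (-2)·0) = (-5)·8 - 0·24 + 0·0 = -40.
So p(s) = det(sI - A) = s^3 + 11s^2 + 38s + 40.
Rational-root test: any integer root divides 40. Testing small divisors, s = -2 works: p(-2) = -8 + 44 + (-76) + 40 = 0, so (s + 2) is a factor.
Dividing, p(s) = (s + 2)(s^2 + 9s + 20).
Factor s^2 + 9s + 20: two numbers with sum -9 and product 20 are -4 and -5, so s^2 + 9s + 20 = (s + 4)(s + 5).
Hence p(s) = (s + 2) (s + 4) (s + 5), with roots -5, -4, -2.
The eigenvalues -5, -4, -2 are distinct and real, so A is diagonalisable and x(t) = e^{At} x(0) = V diag(e^{λ_i t}) V^{-1} x(0), where the columns of V are the eigenvectors.
λ = -5: A - (-5)I = [[0, 0, 0], [-6, 3, -2], [0, 0, 1]]. v must be orthogonal to every row; (row 2) × (row 3) = [3, 6, 0], so take v_1 = [1, 2, 0]^T.
λ = -4: A - (-4)I = [[-1, 0, 0], [-6, 2, -2], [0, 0, 0]]. v must be orthogonal to every row; (row 1) × (row 2) = [0, -2, -2], so take v_2 = [0, -1, -1]^T.
λ = -2: A - (-2)I = [[-3, 0, 0], [-6, 0, -2], [0, 0, -2]]. v must be orthogonal to every row; (row 1) × (row 2) = [0, -6, 0], so take v_3 = [0, 1, 0]^T.
V = [v_1 v_2 v_3] = [[1, 0, 0], [2, -1, 1], [0, -1, 0]] has det V = 1, so V^{-1} = adj(V)/det V = [[1, 0, 0], [0, 0, -1], [-2, 1, -1]].
Modal coordinates z(0) = V^{-1} x(0): 1·(-2) + 0·1 + 0·(-2) = -2; 0·(-2) + 0·1 + (-1)·(-2) = 2; (-2)·(-2) + 1·1 + (-1)·(-2) = 7; so z(0) = [-2, 2, 7]^T.
x_3(t) = Σ_i (v_i)_3 · z_i(0) · e^{λ_i t} (row 3 of V times the modal terms).
x_3(1.2) = 0·(-2)·e^{-5·1.2} + (-1)·2·e^{-4·1.2} + 0·7·e^{-2·1.2} = 0·0.002479 + (-2)·0.008230 + 0·0.090718 = -0.0165.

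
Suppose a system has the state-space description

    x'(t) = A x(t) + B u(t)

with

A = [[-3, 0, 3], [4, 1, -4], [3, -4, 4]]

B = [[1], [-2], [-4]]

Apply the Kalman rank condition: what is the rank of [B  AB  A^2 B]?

AB = [[-15], [18], [-5]]
A^2B = [[30], [-22], [-137]]
Controllability matrix C = [B  AB  A^2B] = [[1, -15, 30], [-2, 18, -22], [-4, -5, -137]]
det(C) = 1·(18·(-137) - (-22)·(-5)) - (-15)·((-2)·(-137) - (-22)·(-4)) + 30·((-2)·(-5) - 18·(-4)) = 1·(-2576) - (-15)·186 + 30·82 = 2674 ≠ 0, so rank(C) = 3.
rank(C) = 3 = n, so the pair (A, B) is completely controllable.

3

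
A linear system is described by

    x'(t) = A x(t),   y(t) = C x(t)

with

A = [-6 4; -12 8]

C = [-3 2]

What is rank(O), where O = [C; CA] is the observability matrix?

CA = [[-6, 4]]
Observability matrix O = [C; CA] = [[-3, 2], [-6, 4]]
Every row of O is a scalar multiple of row 1 = [-3, 2] (multipliers 1, 2), so the rows span a one-dimensional space.
O ≠ 0, hence rank(O) = 1.
rank(O) = 1 < n = 2, so the pair (A, C) is not completely observable.

1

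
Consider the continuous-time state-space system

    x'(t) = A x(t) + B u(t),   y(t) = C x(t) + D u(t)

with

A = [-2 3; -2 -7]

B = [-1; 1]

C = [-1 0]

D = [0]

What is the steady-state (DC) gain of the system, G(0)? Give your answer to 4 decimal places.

0.2000

G(0) = C(-A)^{-1}B + D = -C A^{-1} B + D.
det A = 20, so A^{-1} = (1/20)·adj(A) = [[-7/20, -3/20], [1/10, -1/10]]
A^{-1} B = [1/5, -1/5]^T
C A^{-1} B = -1/5
G(0) = D - C A^{-1} B = 0 - (-1/5) = 1/5 ≈ 0.2000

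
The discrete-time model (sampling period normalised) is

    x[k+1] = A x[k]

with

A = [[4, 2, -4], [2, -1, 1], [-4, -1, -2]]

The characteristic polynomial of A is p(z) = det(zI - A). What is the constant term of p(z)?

-36

Expand det(zI - A) for the 3×3 matrix.
p(z) = z^3 - z^2 - 29z - 36.
(Check: constant term = det(-A) = (-1)^3 det A = -36; coefficient of z^2 = -tr A = -1.)
The constant term is -36.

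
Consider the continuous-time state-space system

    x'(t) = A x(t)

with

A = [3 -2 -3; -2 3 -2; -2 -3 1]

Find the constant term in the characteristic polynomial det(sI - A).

57

Expand det(sI - A) for the 3×3 matrix.
p(s) = s^3 - 7s^2 - s + 57.
(Check: constant term = det(-A) = (-1)^3 det A = 57; coefficient of s^2 = -tr A = -7.)
The constant term is 57.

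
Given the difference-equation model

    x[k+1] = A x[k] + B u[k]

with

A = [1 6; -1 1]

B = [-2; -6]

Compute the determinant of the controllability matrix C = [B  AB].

AB = [[-38], [-4]]
Controllability matrix C = [B  AB] = [[-2, -38], [-6, -4]]
det(C) = (-2)·(-4) - (-38)·(-6) = 8 - 228 = -220
Since det(C) ≠ 0, rank(C) = 2 and the system is completely controllable.

-220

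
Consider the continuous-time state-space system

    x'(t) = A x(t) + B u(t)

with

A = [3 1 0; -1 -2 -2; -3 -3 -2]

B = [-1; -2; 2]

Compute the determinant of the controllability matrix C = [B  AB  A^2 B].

AB = [[-5], [1], [5]]
A^2B = [[-14], [-7], [2]]
Controllability matrix C = [B  AB  A^2B] = [[-1, -5, -14], [-2, 1, -7], [2, 5, 2]]
Expanding along the first row, det(C) = (-1)·(1·2 - (-7)·5) - (-5)·((-2)·2 - (-7)·2) + (-14)·((-2)·5 - 1·2) = (-1)·37 - (-5)·10 + (-14)·(-12) = 181
Since det(C) ≠ 0, rank(C) = 3 and the system is completely controllable.

181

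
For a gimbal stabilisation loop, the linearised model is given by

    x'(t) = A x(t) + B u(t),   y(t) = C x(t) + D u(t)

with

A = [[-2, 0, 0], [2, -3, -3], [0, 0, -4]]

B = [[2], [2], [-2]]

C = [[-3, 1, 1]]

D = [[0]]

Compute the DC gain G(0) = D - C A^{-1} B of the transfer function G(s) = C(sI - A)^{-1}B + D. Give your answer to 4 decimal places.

-1.6667

G(0) = C(-A)^{-1}B + D = -C A^{-1} B + D.
det A = -24, so A^{-1} = (1/-24)·adj(A) = [[-1/2, 0, 0], [-1/3, -1/3, 1/4], [0, 0, -1/4]]
A^{-1} B = [-1, -11/6, 1/2]^T
C A^{-1} B = 5/3
G(0) = D - C A^{-1} B = 0 - (5/3) = -5/3 ≈ -1.6667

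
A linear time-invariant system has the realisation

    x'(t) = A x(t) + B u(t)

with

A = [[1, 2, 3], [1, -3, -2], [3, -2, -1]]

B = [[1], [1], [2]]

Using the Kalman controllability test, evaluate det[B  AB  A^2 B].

-115

AB = [[9], [-6], [-1]]
A^2B = [[-6], [29], [40]]
Controllability matrix C = [B  AB  A^2B] = [[1, 9, -6], [1, -6, 29], [2, -1, 40]]
Expanding along the first row, det(C) = 1·((-6)·40 - 29·(-1)) - 9·(1·40 - 29·2) + (-6)·(1·(-1) - (-6)·2) = 1·(-211) - 9·(-18) + (-6)·11 = -115
Since det(C) ≠ 0, rank(C) = 3 and the system is completely controllable.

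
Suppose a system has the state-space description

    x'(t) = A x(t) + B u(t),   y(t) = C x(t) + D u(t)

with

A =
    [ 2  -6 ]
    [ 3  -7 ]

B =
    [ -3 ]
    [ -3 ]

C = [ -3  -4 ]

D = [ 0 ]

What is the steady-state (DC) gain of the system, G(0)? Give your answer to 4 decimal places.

5.2500

G(0) = C(-A)^{-1}B + D = -C A^{-1} B + D.
det A = 4, so A^{-1} = (1/4)·adj(A) = [[-7/4, 3/2], [-3/4, 1/2]]
A^{-1} B = [3/4, 3/4]^T
C A^{-1} B = -21/4
G(0) = D - C A^{-1} B = 0 - (-21/4) = 21/4 ≈ 5.2500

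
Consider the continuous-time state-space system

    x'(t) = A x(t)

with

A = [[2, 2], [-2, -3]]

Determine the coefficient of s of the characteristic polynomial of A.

1

For a 2×2 matrix, det(sI - A) = s^2 - (tr A)s + det A.
tr A = -1, det A = -2.
So p(s) = s^2 + s - 2.
The coefficient of s is 1.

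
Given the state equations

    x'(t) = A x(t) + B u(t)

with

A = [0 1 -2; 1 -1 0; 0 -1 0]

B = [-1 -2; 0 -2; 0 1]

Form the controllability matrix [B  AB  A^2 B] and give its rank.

3

AB = [[0, -4], [-1, 0], [0, 2]]
A^2B = [[-1, -4], [1, -4], [1, 0]]
Controllability matrix C = [B  AB  A^2B] = [[-1, -2, 0, -4, -1, -4], [0, -2, -1, 0, 1, -4], [0, 1, 0, 2, 1, 0]]
Take the 3×3 submatrix of C formed by columns 1, 2, 3: [[-1, -2, 0], [0, -2, -1], [0, 1, 0]]. Its determinant is (-1)·((-2)·0 - (-1)·1) - (-2)·(0·0 - (-1)·0) + 0·(0·1 - (-2)·0) = (-1)·1 - (-2)·0 + 0·0 = -1 ≠ 0.
So rank(C) ≥ 3; since C has 3 rows, rank(C) = 3.
rank(C) = 3 = n, so the pair (A, B) is completely controllable.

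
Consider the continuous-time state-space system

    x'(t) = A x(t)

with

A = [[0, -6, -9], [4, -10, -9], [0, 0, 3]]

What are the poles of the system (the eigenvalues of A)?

det(sI - A) = s^3 - (tr A)s^2 + (M11 + M22 + M33)s - det A, where Mii is the 2×2 principal minor of A obtained by deleting row i and column i.
tr A = 0 + (-10) + 3 = -7; M11 = (-10)·3 - (-9)·0 = -30 - 0 = -30; M22 = 0·3 - (-9)·0 = 0 - 0 = 0; M33 = 0·(-10) - (-6)·4 = 0 - (-24) = 24; sum of minors = -6.
det A = 0·((-10)·3 - (-9)·0) - (-6)·(4·3 - (-9)·0) + (-9)·(4·0 - (-10)·0) = 0·(-30) - (-6)·12 + (-9)·0 = 72.
So p(s) = det(sI - A) = s^3 + 7s^2 - 6s - 72.
Rational-root test: any integer root divides -72. Testing small divisors, s = 3 works: p(3) = 27 + 63 + (-18) + (-72) = 0, so (s - 3) is a factor.
Dividing, p(s) = (s - 3)(s^2 + 10s + 24).
Factor s^2 + 10s + 24: two numbers with sum -10 and product 24 are -4 and -6, so s^2 + 10s + 24 = (s + 4)(s + 6).
Hence p(s) = (s - 3) (s + 4) (s + 6), with roots -6, -4, 3.
At least one eigenvalue has non-negative real part, so the system is not asymptotically stable.

-6, -4, 3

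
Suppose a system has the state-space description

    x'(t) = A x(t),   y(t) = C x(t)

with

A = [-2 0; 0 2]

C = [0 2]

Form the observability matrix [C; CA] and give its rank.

CA = [[0, 4]]
Observability matrix O = [C; CA] = [[0, 2], [0, 4]]
Every row of O is a scalar multiple of row 1 = [0, 2] (multipliers 1, 2), so the rows span a one-dimensional space.
O ≠ 0, hence rank(O) = 1.
rank(O) = 1 < n = 2, so the pair (A, C) is not completely observable.

1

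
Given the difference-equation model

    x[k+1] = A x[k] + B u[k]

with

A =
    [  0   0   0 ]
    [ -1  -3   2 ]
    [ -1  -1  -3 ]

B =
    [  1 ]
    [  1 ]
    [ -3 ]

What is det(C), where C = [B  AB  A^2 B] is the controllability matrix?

AB = [[0], [-10], [7]]
A^2B = [[0], [44], [-11]]
Controllability matrix C = [B  AB  A^2B] = [[1, 0, 0], [1, -10, 44], [-3, 7, -11]]
Expanding along the first row, det(C) = 1·((-10)·(-11) - 44·7) - 0·(1·(-11) - 44·(-3)) + 0·(1·7 - (-10)·(-3)) = 1·(-198) - 0·121 + 0·(-23) = -198
Since det(C) ≠ 0, rank(C) = 3 and the system is completely controllable.

-198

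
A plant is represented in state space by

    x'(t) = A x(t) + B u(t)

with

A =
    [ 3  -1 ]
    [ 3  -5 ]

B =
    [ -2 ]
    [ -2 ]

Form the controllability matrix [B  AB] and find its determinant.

-16

AB = [[-4], [4]]
Controllability matrix C = [B  AB] = [[-2, -4], [-2, 4]]
det(C) = (-2)·4 - (-4)·(-2) = -8 - 8 = -16
Since det(C) ≠ 0, rank(C) = 2 and the system is completely controllable.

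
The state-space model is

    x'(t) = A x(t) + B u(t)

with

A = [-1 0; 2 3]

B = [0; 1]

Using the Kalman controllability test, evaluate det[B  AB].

AB = [[0], [3]]
Controllability matrix C = [B  AB] = [[0, 0], [1, 3]]
det(C) = 0·3 - 0·1 = 0 - 0 = 0
Since det(C) = 0, rank(C) < 2 and the system is not completely controllable.

0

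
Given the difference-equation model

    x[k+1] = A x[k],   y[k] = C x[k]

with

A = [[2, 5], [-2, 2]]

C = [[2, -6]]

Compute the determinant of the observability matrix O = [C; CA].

92

CA = [[16, -2]]
Observability matrix O = [C; CA] = [[2, -6], [16, -2]]
det(O) = 2·(-2) - (-6)·16 = -4 - (-96) = 92
Since det(O) ≠ 0, rank(O) = 2 and the system is completely observable.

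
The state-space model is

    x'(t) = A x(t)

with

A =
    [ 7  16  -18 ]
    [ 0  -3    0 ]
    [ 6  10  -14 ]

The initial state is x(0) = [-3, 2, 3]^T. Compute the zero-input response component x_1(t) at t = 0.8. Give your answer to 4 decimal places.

det(sI - A) = s^3 - (tr A)s^2 + (M11 + M22 + M33)s - det A, where Mii is the 2×2 principal minor of A obtained by deleting row i and column i.
tr A = 7 + (-3) + (-14) = -10; M11 = (-3)·(-14) - 0·10 = 42 - 0 = 42; M22 = 7·(-14) - (-18)·6 = -98 - (-108) = 10; M33 = 7·(-3) - 16·0 = -21 - 0 = -21; sum of minors = 31.
det A = 7·((-3)·(-14) - 0·10) - 16·(0·(-14) - 0·6) + (-18)·(0·10 - (-3)·6) = 7·42 - 16·0 + (-18)·18 = -30.
So p(s) = det(sI - A) = s^3 + 10s^2 + 31s + 30.
Rational-root test: any integer root divides 30. Testing small divisors, s = -2 works: p(-2) = -8 + 40 + (-62) + 30 = 0, so (s + 2) is a factor.
Dividing, p(s) = (s + 2)(s^2 + 8s + 15).
Factor s^2 + 8s + 15: two numbers with sum -8 and product 15 are -3 and -5, so s^2 + 8s + 15 = (s + 3)(s + 5).
Hence p(s) = (s + 2) (s + 3) (s + 5), with roots -5, -3, -2.
The eigenvalues -5, -3, -2 are distinct and real, so A is diagonalisable and x(t) = e^{At} x(0) = V diag(e^{λ_i t}) V^{-1} x(0), where the columns of V are the eigenvectors.
λ = -5: A - (-5)I = [[12, 16, -18], [0, 2, 0], [6, 10, -9]]. v must be orthogonal to every row; (row 1) × (row 2) = [36, 0, 24], so take v_1 = [-3, 0, -2]^T.
λ = -3: A - (-3)I = [[10, 16, -18], [0, 0, 0], [6, 10, -11]]. v must be orthogonal to every row; (row 1) × (row 3) = [4, 2, 4], so take v_2 = [2, 1, 2]^T.
λ = -2: A - (-2)I = [[9, 16, -18], [0, -1, 0], [6, 10, -12]]. v must be orthogonal to every row; (row 1) × (row 2) = [-18, 0, -9], so take v_3 = [2, 0, 1]^T.
V = [v_1 v_2 v_3] = [[-3, 2, 2], [0, 1, 0], [-2, 2, 1]] has det V = 1, so V^{-1} = adj(V)/det V = [[1, 2, -2], [0, 1, 0], [2, 2, -3]].
Modal coordinates z(0) = V^{-1} x(0): 1·(-3) + 2·2 + (-2)·3 = -5; 0·(-3) + 1·2 + 0·3 = 2; 2·(-3) + 2·2 + (-3)·3 = -11; so z(0) = [-5, 2, -11]^T.
x_1(t) = Σ_i (v_i)_1 · z_i(0) · e^{λ_i t} (row 1 of V times the modal terms).
x_1(0.8) = (-3)·(-5)·e^{-5·0.8} + 2·2·e^{-3·0.8} + 2·(-11)·e^{-2·0.8} = 15·0.018316 + 4·0.090718 + (-22)·0.201897 = -3.8041.

-3.8041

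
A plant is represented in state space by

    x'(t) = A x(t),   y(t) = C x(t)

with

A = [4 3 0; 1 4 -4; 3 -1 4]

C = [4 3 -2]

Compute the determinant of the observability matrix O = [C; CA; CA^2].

-3302

CA = [[13, 26, -20]]
CA^2 = [[18, 163, -184]]
Observability matrix O = [C; CA; CA^2] = [[4, 3, -2], [13, 26, -20], [18, 163, -184]]
Expanding along the first row, det(O) = 4·(26·(-184) - (-20)·163) - 3·(13·(-184) - (-20)·18) + (-2)·(13·163 - 26·18) = 4·(-1524) - 3·(-2032) + (-2)·1651 = -3302
Since det(O) ≠ 0, rank(O) = 3 and the system is completely observable.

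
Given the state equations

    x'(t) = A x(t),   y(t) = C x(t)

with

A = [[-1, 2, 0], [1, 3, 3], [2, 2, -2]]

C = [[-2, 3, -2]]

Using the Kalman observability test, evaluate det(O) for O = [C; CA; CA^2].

1925

CA = [[1, 1, 13]]
CA^2 = [[26, 31, -23]]
Observability matrix O = [C; CA; CA^2] = [[-2, 3, -2], [1, 1, 13], [26, 31, -23]]
Expanding along the first row, det(O) = (-2)·(1·(-23) - 13·31) - 3·(1·(-23) - 13·26) + (-2)·(1·31 - 1·26) = (-2)·(-426) - 3·(-361) + (-2)·5 = 1925
Since det(O) ≠ 0, rank(O) = 3 and the system is completely observable.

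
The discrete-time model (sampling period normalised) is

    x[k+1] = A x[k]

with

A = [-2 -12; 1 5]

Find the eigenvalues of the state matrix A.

det(zI - A) = z^2 - (tr A)z + det A, with tr A = (-2) + 5 = 3 and det A = (-2)·5 - (-12)·1 = -10 - (-12) = 2.
So p(z) = det(zI - A) = z^2 - 3z + 2.
Factor z^2 - 3z + 2: two numbers with sum 3 and product 2 are 2 and 1, so z^2 - 3z + 2 = (z - 2)(z - 1).
Hence p(z) = (z - 2) (z - 1), with roots 1, 2.

1, 2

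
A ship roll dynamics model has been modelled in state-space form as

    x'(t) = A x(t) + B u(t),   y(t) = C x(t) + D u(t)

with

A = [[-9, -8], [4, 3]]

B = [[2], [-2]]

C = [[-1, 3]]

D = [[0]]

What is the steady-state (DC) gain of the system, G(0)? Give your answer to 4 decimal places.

G(0) = C(-A)^{-1}B + D = -C A^{-1} B + D.
det A = 5, so A^{-1} = (1/5)·adj(A) = [[3/5, 8/5], [-4/5, -9/5]]
A^{-1} B = [-2, 2]^T
C A^{-1} B = 8
G(0) = D - C A^{-1} B = 0 - (8) = -8

-8.0000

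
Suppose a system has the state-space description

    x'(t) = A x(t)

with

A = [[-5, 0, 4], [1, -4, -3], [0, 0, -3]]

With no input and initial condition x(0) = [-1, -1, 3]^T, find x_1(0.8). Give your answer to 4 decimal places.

0.4161

det(sI - A) = s^3 - (tr A)s^2 + (M11 + M22 + M33)s - det A, where Mii is the 2×2 principal minor of A obtained by deleting row i and column i.
tr A = (-5) + (-4) + (-3) = -12; M11 = (-4)·(-3) - (-3)·0 = 12 - 0 = 12; M22 = (-5)·(-3) - 4·0 = 15 - 0 = 15; M33 = (-5)·(-4) - 0·1 = 20 - 0 = 20; sum of minors = 47.
det A = (-5)·((-4)·(-3) - (-3)·0) - 0·(1·(-3) - (-3)·0) + 4·(1·0 - (-4)·0) = (-5)·12 - 0·(-3) + 4·0 = -60.
So p(s) = det(sI - A) = s^3 + 12s^2 + 47s + 60.
Rational-root test: any integer root divides 60. Testing small divisors, s = -3 works: p(-3) = -27 + 108 + (-141) + 60 = 0, so (s + 3) is a factor.
Dividing, p(s) = (s + 3)(s^2 + 9s + 20).
Factor s^2 + 9s + 20: two numbers with sum -9 and product 20 are -4 and -5, so s^2 + 9s + 20 = (s + 4)(s + 5).
Hence p(s) = (s + 3) (s + 4) (s + 5), with roots -5, -4, -3.
The eigenvalues -5, -4, -3 are distinct and real, so A is diagonalisable and x(t) = e^{At} x(0) = V diag(e^{λ_i t}) V^{-1} x(0), where the columns of V are the eigenvectors.
λ = -5: A - (-5)I = [[0, 0, 4], [1, 1, -3], [0, 0, 2]]. v must be orthogonal to every row; (row 1) × (row 2) = [-4, 4, 0], so take v_1 = [1, -1, 0]^T.
λ = -4: A - (-4)I = [[-1, 0, 4], [1, 0, -3], [0, 0, 1]]. v must be orthogonal to every row; (row 1) × (row 2) = [0, 1, 0], so take v_2 = [0, 1, 0]^T.
λ = -3: A - (-3)I = [[-2, 0, 4], [1, -1, -3], [0, 0, 0]]. v must be orthogonal to every row; (row 1) × (row 2) = [4, -2, 2], so take v_3 = [2, -1, 1]^T.
V = [v_1 v_2 v_3] = [[1, 0, 2], [-1, 1, -1], [0, 0, 1]] has det V = 1, so V^{-1} = adj(V)/det V = [[1, 0, -2], [1, 1, -1], [0, 0, 1]].
Modal coordinates z(0) = V^{-1} x(0): 1·(-1) + 0·(-1) + (-2)·3 = -7; 1·(-1) + 1·(-1) + (-1)·3 = -5; 0·(-1) + 0·(-1) + 1·3 = 3; so z(0) = [-7, -5, 3]^T.
x_1(t) = Σ_i (v_i)_1 · z_i(0) · e^{λ_i t} (row 1 of V times the modal terms).
x_1(0.8) = 1·(-7)·e^{-5·0.8} + 0·(-5)·e^{-4·0.8} + 2·3·e^{-3·0.8} = (-7)·0.018316 + 0·0.040762 + 6·0.090718 = 0.4161.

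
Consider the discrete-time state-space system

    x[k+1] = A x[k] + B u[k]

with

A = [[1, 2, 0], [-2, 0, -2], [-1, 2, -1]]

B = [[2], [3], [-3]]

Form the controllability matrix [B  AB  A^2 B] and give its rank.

AB = [[8], [2], [7]]
A^2B = [[12], [-30], [-11]]
Controllability matrix C = [B  AB  A^2B] = [[2, 8, 12], [3, 2, -30], [-3, 7, -11]]
det(C) = 2·(2·(-11) - (-30)·7) - 8·(3·(-11) - (-30)·(-3)) + 12·(3·7 - 2·(-3)) = 2·188 - 8·(-123) + 12·27 = 1684 ≠ 0, so rank(C) = 3.
rank(C) = 3 = n, so the pair (A, B) is completely controllable.

3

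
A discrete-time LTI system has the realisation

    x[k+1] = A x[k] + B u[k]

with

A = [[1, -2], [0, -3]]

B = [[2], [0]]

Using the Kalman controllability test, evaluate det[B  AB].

AB = [[2], [0]]
Controllability matrix C = [B  AB] = [[2, 2], [0, 0]]
det(C) = 2·0 - 2·0 = 0 - 0 = 0
Since det(C) = 0, rank(C) < 2 and the system is not completely controllable.

0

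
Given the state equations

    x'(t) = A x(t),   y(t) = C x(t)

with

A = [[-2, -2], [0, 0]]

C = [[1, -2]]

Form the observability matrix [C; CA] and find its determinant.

CA = [[-2, -2]]
Observability matrix O = [C; CA] = [[1, -2], [-2, -2]]
det(O) = 1·(-2) - (-2)·(-2) = -2 - 4 = -6
Since det(O) ≠ 0, rank(O) = 2 and the system is completely observable.

-6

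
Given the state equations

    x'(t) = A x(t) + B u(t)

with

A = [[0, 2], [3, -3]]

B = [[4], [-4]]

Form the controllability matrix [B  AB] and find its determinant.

64

AB = [[-8], [24]]
Controllability matrix C = [B  AB] = [[4, -8], [-4, 24]]
det(C) = 4·24 - (-8)·(-4) = 96 - 32 = 64
Since det(C) ≠ 0, rank(C) = 2 and the system is completely controllable.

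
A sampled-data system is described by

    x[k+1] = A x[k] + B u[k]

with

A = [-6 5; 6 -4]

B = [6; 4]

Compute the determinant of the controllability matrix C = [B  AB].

184

AB = [[-16], [20]]
Controllability matrix C = [B  AB] = [[6, -16], [4, 20]]
det(C) = 6·20 - (-16)·4 = 120 - (-64) = 184
Since det(C) ≠ 0, rank(C) = 2 and the system is completely controllable.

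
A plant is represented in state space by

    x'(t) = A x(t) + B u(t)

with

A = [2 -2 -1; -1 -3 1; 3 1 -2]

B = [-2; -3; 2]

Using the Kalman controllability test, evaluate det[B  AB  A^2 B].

169

AB = [[0], [13], [-13]]
A^2B = [[-13], [-52], [39]]
Controllability matrix C = [B  AB  A^2B] = [[-2, 0, -13], [-3, 13, -52], [2, -13, 39]]
Expanding along the first row, det(C) = (-2)·(13·39 - (-52)·(-13)) - 0·((-3)·39 - (-52)·2) + (-13)·((-3)·(-13) - 13·2) = (-2)·(-169) - 0·(-13) + (-13)·13 = 169
Since det(C) ≠ 0, rank(C) = 3 and the system is completely controllable.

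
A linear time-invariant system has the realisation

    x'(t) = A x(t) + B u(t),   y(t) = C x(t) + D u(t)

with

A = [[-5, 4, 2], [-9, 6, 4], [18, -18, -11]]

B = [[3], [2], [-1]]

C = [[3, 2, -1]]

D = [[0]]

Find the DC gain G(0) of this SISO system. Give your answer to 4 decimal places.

G(0) = C(-A)^{-1}B + D = -C A^{-1} B + D.
det A = -30, so A^{-1} = (1/-30)·adj(A) = [[-1/5, -4/15, -2/15], [9/10, -19/30, -1/15], [-9/5, 3/5, -1/5]]
A^{-1} B = [-1, 3/2, -4]^T
C A^{-1} B = 4
G(0) = D - C A^{-1} B = 0 - (4) = -4

-4.0000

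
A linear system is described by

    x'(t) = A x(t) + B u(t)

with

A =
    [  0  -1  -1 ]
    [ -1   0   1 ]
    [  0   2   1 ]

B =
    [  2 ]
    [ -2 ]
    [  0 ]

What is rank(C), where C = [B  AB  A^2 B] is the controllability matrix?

AB = [[2], [-2], [-4]]
A^2B = [[6], [-6], [-8]]
Controllability matrix C = [B  AB  A^2B] = [[2, 2, 6], [-2, -2, -6], [0, -4, -8]]
The rows r1, r2, r3 of C are linearly dependent: r1 + r2 = 0 (check each entry), so rank(C) ≤ 2.
The 2×2 minor from rows 1, 3, columns 1, 2 is 2·(-4) - 2·0 = -8 - 0 = -8 ≠ 0, so rank(C) = 2.
rank(C) = 2 < n = 3, so the pair (A, B) is not completely controllable.

2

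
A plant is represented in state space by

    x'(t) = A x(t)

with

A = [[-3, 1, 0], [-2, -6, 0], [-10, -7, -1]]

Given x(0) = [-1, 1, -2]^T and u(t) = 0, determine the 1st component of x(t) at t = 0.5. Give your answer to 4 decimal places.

det(sI - A) = s^3 - (tr A)s^2 + (M11 + M22 + M33)s - det A, where Mii is the 2×2 principal minor of A obtained by deleting row i and column i.
tr A = (-3) + (-6) + (-1) = -10; M11 = (-6)·(-1) - 0·(-7) = 6 - 0 = 6; M22 = (-3)·(-1) - 0·(-10) = 3 - 0 = 3; M33 = (-3)·(-6) - 1·(-2) = 18 - (-2) = 20; sum of minors = 29.
det A = (-3)·((-6)·(-1) - 0·(-7)) - 1·((-2)·(-1) - 0·(-10)) + 0·((-2)·(-7) - (-6)·(-10)) = (-3)·6 - 1·2 + 0·(-46) = -20.
So p(s) = det(sI - A) = s^3 + 10s^2 + 29s + 20.
Rational-root test: any integer root divides 20. Testing small divisors, s = -1 works: p(-1) = -1 + 10 + (-29) + 20 = 0, so (s + 1) is a factor.
Dividing, p(s) = (s + 1)(s^2 + 9s + 20).
Factor s^2 + 9s + 20: two numbers with sum -9 and product 20 are -4 and -5, so s^2 + 9s + 20 = (s + 4)(s + 5).
Hence p(s) = (s + 1) (s + 4) (s + 5), with roots -5, -4, -1.
The eigenvalues -5, -4, -1 are distinct and real, so A is diagonalisable and x(t) = e^{At} x(0) = V diag(e^{λ_i t}) V^{-1} x(0), where the columns of V are the eigenvectors.
λ = -5: A - (-5)I = [[2, 1, 0], [-2, -1, 0], [-10, -7, 4]]. v must be orthogonal to every row; (row 1) × (row 3) = [4, -8, -4], so take v_1 = [-1, 2, 1]^T.
λ = -4: A - (-4)I = [[1, 1, 0], [-2, -2, 0], [-10, -7, 3]]. v must be orthogonal to every row; (row 1) × (row 3) = [3, -3, 3], so take v_2 = [1, -1, 1]^T.
λ = -1: A - (-1)I = [[-2, 1, 0], [-2, -5, 0], [-10, -7, 0]]. v must be orthogonal to every row; (row 1) × (row 2) = [0, 0, 12], so take v_3 = [0, 0, 1]^T.
V = [v_1 v_2 v_3] = [[-1, 1, 0], [2, -1, 0], [1, 1, 1]] has det V = -1, so V^{-1} = adj(V)/det V = [[1, 1, 0], [2, 1, 0], [-3, -2, 1]].
Modal coordinates z(0) = V^{-1} x(0): 1·(-1) + 1·1 + 0·(-2) = 0; 2·(-1) + 1·1 + 0·(-2) = -1; (-3)·(-1) + (-2)·1 + 1·(-2) = -1; so z(0) = [0, -1, -1]^T.
x_1(t) = Σ_i (v_i)_1 · z_i(0) · e^{λ_i t} (row 1 of V times the modal terms).
x_1(0.5) = (-1)·0·e^{-5·0.5} + 1·(-1)·e^{-4·0.5} + 0·(-1)·e^{-1·0.5} = 0·0.082085 + (-1)·0.135335 + 0·0.606531 = -0.1353.

-0.1353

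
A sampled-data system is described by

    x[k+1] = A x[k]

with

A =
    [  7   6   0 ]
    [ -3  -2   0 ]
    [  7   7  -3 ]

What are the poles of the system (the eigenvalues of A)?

-3, 1, 4

det(zI - A) = z^3 - (tr A)z^2 + (M11 + M22 + M33)z - det A, where Mii is the 2×2 principal minor of A obtained by deleting row i and column i.
tr A = 7 + (-2) + (-3) = 2; M11 = (-2)·(-3) - 0·7 = 6 - 0 = 6; M22 = 7·(-3) - 0·7 = -21 - 0 = -21; M33 = 7·(-2) - 6·(-3) = -14 - (-18) = 4; sum of minors = -11.
det A = 7·((-2)·(-3) - 0·7) - 6·((-3)·(-3) - 0·7) + 0·((-3)·7 - (-2)·7) = 7·6 - 6·9 + 0·(-7) = -12.
So p(z) = det(zI - A) = z^3 - 2z^2 - 11z + 12.
Rational-root test: any integer root divides 12. Testing small divisors, z = 1 works: p(1) = 1 + (-2) + (-11) + 12 = 0, so (z - 1) is a factor.
Dividing, p(z) = (z - 1)(z^2 - z - 12).
Factor z^2 - z - 12: two numbers with sum 1 and product -12 are 4 and -3, so z^2 - z - 12 = (z - 4)(z + 3).
Hence p(z) = (z - 4) (z - 1) (z + 3), with roots -3, 1, 4.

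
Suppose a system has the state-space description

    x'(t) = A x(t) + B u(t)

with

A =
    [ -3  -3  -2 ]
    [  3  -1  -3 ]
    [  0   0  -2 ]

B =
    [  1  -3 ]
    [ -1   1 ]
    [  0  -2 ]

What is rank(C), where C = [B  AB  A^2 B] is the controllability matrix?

3

AB = [[0, 10], [4, -4], [0, 4]]
A^2B = [[-12, -26], [-4, 22], [0, -8]]
Controllability matrix C = [B  AB  A^2B] = [[1, -3, 0, 10, -12, -26], [-1, 1, 4, -4, -4, 22], [0, -2, 0, 4, 0, -8]]
Take the 3×3 submatrix of C formed by columns 1, 2, 3: [[1, -3, 0], [-1, 1, 4], [0, -2, 0]]. Its determinant is 1·(1·0 - 4·(-2)) - (-3)·((-1)·0 - 4·0) + 0·((-1)·(-2) - 1·0) = 1·8 - (-3)·0 + 0·2 = 8 ≠ 0.
So rank(C) ≥ 3; since C has 3 rows, rank(C) = 3.
rank(C) = 3 = n, so the pair (A, B) is completely controllable.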